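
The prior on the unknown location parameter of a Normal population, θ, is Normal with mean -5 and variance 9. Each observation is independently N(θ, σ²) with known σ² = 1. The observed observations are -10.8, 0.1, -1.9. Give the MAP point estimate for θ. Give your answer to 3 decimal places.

n = 3; x̄ = ((-10.8) + 0.1 + (-1.9))/3 = -12.6/3 = -4.2.
For a Normal prior and Normal likelihood with known variance, the posterior is Normal; its mode equals its mean, the precision-weighted average.
Prior precision 1/σ₀² = 1/9; data precision n/σ² = 3/1 = 3.
θ̂ = ((1/9)·(-5) + 3·(-4.2)) / (1/9 + 3) = (-592/45)/(28/9) = -148/35 ≈ -4.229.

θ̂_MAP = -4.229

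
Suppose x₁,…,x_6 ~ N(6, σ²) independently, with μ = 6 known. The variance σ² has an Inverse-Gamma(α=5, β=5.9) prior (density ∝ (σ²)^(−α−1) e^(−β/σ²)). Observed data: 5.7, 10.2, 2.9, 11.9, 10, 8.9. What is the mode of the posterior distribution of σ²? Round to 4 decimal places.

σ̂²_MAP = 5.4644

Sum of squared deviations about the known mean: SS = (5.7−6)² + (10.2−6)² + (2.9−6)² + (11.9−6)² + (10−6)² + (8.9−6)² = 86.56.
The Normal likelihood contributes (σ²)^(−n/2) exp(−SS/(2σ²)), so the posterior is Inverse-Gamma(α + n/2, β + SS/2) = Inverse-Gamma(8, 49.18).
The mode of Inverse-Gamma(a, b) is b/(a+1) = 49.18/9 ≈ 5.4644.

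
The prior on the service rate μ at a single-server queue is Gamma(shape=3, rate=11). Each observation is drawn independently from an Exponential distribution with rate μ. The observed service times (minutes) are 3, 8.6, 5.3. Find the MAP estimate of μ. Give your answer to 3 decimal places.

The Exponential(rate=μ) likelihood is ∝ μ^n e^(−μΣtᵢ). Here n = 3 and Σtᵢ = 3 + 8.6 + 5.3 = 16.9.
Posterior ∝ μ^2e^(−11μ) · μ^3e^(−16.9μ) = μ^5e^(−27.9μ), i.e. Gamma(6, 27.9).
Mode = (a−1)/b = 5/27.9 ≈ 0.179.

μ̂_MAP = 0.179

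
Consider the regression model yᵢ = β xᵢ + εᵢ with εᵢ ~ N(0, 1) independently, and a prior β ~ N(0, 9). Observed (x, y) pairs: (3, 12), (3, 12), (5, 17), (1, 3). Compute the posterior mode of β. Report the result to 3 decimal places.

β̂_MAP = 3.627

log p(β | y) = −Σ(yᵢ − βxᵢ)²/(2·1) − β²/(2·9) + const.
Setting the derivative to zero: Σxᵢ(yᵢ − βxᵢ)/1 − β/9 = 0, so β = Σxᵢyᵢ / (Σxᵢ² + σ²/τ²).
Σxᵢyᵢ = 3·12 + 3·12 + 5·17 + 1·3 = 160; Σxᵢ² = 44; σ²/τ² = 1/9.
β̂_MAP = 160 / (44 + 1/9) = 160/(397/9) = 1440/397 ≈ 3.627.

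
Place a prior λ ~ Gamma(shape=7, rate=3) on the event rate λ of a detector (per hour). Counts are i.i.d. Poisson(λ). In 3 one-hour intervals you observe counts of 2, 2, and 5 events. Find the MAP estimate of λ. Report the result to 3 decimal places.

λ̂_MAP = 2.500

Σxᵢ = 2+2+5 = 9, with n = 3.
Posterior ∝ λ^6e^(−3λ) · λ^9e^(−3λ) = λ^15e^(−6λ), i.e. Gamma(shape=16, rate=6).
The mode of a Gamma(a, b) with a ≥ 1 (shape–rate) is (a−1)/b = 15/6 ≈ 2.500.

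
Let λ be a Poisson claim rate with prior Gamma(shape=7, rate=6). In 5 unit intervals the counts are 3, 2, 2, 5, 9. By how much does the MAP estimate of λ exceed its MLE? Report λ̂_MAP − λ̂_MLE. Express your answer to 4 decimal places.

Σxᵢ = 21. Posterior is Gamma(28, 11); MAP = (28−1)/11 = 27/11 ≈ 2.45455.
MLE = x̄ = 21/5 ≈ 4.20000.
Difference = 27/11 − 21/5 = -96/55 ≈ -1.7455.

MAP − MLE = -1.7455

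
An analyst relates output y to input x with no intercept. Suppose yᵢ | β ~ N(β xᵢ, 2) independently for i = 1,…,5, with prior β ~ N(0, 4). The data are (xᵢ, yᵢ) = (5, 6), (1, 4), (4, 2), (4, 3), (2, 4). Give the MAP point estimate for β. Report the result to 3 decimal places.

β̂_MAP = 0.992

log p(β | y) = −Σ(yᵢ − βxᵢ)²/(2·2) − β²/(2·4) + const.
Setting the derivative to zero: Σxᵢ(yᵢ − βxᵢ)/2 − β/4 = 0, so β = Σxᵢyᵢ / (Σxᵢ² + σ²/τ²).
Σxᵢyᵢ = 5·6 + 1·4 + 4·2 + 4·3 + 2·4 = 62; Σxᵢ² = 62; σ²/τ² = 0.5.
β̂_MAP = 62 / (62 + 0.5) = 62/62.5 ≈ 0.992.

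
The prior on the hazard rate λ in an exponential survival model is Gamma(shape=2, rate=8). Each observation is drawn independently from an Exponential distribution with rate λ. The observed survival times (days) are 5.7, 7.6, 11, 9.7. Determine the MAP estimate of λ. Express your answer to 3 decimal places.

The Exponential(rate=λ) likelihood is ∝ λ^n e^(−λΣtᵢ). Here n = 4 and Σtᵢ = 5.7 + 7.6 + 11 + 9.7 = 34.
Posterior ∝ λe^(−8λ) · λ^4e^(−34λ) = λ^5e^(−42λ), i.e. Gamma(6, 42).
Mode = (a−1)/b = 5/42 ≈ 0.119.

λ̂_MAP = 0.119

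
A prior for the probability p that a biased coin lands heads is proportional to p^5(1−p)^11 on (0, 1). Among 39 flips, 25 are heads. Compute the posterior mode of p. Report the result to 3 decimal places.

p̂_MAP = 0.545

The prior density ∝ p^5(1−p)^11 is the kernel of Beta(6, 12).
Data: 25 successes in 39 trials. The binomial likelihood contributes p^25(1−p)^14, so the posterior is Beta(6+25, 12+14) = Beta(31, 26).
For Beta(a, b) with a, b > 1 the mode is (a−1)/(a+b−2) = 30/55 ≈ 0.545.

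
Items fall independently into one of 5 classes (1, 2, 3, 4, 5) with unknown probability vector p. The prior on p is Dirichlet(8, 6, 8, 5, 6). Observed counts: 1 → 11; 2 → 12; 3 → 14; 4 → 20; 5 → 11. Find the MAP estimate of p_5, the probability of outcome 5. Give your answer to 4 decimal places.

The posterior is Dirichlet(αᵢ + nᵢ) = Dirichlet(19, 18, 22, 25, 17).
For a Dirichlet(a₁,…,a_K) with all aᵢ > 1, the mode has j-th component (aⱼ − 1)/(Σaᵢ − K).
Here Σaᵢ = 101 and K = 5, so p_5 = (17 − 1)/(101 − 5) = 16/96 ≈ 0.1667.

MAP estimate: 0.1667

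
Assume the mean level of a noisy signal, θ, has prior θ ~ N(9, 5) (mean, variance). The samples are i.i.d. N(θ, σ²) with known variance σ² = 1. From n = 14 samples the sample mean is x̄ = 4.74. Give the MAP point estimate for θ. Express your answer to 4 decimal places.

n = 14, x̄ = 4.74.
For a Normal prior and Normal likelihood with known variance, the posterior is Normal; its mode equals its mean, the precision-weighted average.
Prior precision 1/σ₀² = 1/5 = 0.2; data precision n/σ² = 14/1 = 14.
θ̂ = (0.2·9 + 14·4.74) / (0.2 + 14) = 68.16/14.2 = 4.8000.

θ̂_MAP = 4.8000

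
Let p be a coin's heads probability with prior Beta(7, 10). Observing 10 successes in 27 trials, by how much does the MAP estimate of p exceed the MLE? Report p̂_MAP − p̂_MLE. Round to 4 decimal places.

MAP − MLE = 0.0106

Posterior is Beta(17, 27); MAP = (17−1)/(44−2) = 16/42 ≈ 0.38095.
MLE ignores the prior: p̂_MLE = k/n = 10/27 ≈ 0.37037.
Difference = 16/42 − 10/27 = 2/189 ≈ 0.0106.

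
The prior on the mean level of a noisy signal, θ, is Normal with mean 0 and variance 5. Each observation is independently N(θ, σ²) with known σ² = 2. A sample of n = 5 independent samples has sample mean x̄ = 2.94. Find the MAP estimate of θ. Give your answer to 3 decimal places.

n = 5, x̄ = 2.94.
For a Normal prior and Normal likelihood with known variance, the posterior is Normal; its mode equals its mean, the precision-weighted average.
Prior precision 1/σ₀² = 1/5 = 0.2; data precision n/σ² = 5/2 = 2.5.
θ̂ = (0.2·0 + 2.5·2.94) / (0.2 + 2.5) = 7.35/2.7 = 49/18 ≈ 2.722.

θ̂_MAP = 2.722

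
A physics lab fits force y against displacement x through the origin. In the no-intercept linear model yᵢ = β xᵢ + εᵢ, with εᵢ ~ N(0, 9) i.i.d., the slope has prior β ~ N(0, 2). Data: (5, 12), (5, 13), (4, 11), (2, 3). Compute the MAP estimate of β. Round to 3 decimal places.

β̂_MAP = 2.349

log p(β | y) = −Σ(yᵢ − βxᵢ)²/(2·9) − β²/(2·2) + const.
Setting the derivative to zero: Σxᵢ(yᵢ − βxᵢ)/9 − β/2 = 0, so β = Σxᵢyᵢ / (Σxᵢ² + σ²/τ²).
Σxᵢyᵢ = 5·12 + 5·13 + 4·11 + 2·3 = 175; Σxᵢ² = 70; σ²/τ² = 4.5.
β̂_MAP = 175 / (70 + 4.5) = 175/74.5 ≈ 2.349.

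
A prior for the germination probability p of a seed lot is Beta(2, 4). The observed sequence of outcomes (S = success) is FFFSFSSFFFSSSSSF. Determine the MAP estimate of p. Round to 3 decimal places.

p̂_MAP = 0.450

Prior: Beta(2, 4).
Data: 8 successes in 16 trials (from the sequence). The binomial likelihood contributes p^8(1−p)^8, so the posterior is Beta(2+8, 4+8) = Beta(10, 12).
For Beta(a, b) with a, b > 1 the mode is (a−1)/(a+b−2) = 9/20 ≈ 0.450.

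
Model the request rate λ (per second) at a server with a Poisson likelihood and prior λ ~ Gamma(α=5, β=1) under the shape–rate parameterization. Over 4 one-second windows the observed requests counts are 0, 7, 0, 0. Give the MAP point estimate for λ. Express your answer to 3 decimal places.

Σxᵢ = 0+7+0+0 = 7, with n = 4.
Posterior ∝ λ^4e^(−1λ) · λ^7e^(−4λ) = λ^11e^(−5λ), i.e. Gamma(shape=12, rate=5).
The mode of a Gamma(a, b) with a ≥ 1 (shape–rate) is (a−1)/b = 11/5 ≈ 2.200.

λ̂_MAP = 2.200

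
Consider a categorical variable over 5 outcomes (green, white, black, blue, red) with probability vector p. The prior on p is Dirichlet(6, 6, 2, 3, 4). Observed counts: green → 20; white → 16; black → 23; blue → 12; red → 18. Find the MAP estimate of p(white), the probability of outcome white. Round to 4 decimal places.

MAP estimate of p(white) = 0.2000

The posterior is Dirichlet(αᵢ + nᵢ) = Dirichlet(26, 22, 25, 15, 22).
For a Dirichlet(a₁,…,a_K) with all aᵢ > 1, the mode has j-th component (aⱼ − 1)/(Σaᵢ − K).
Here Σaᵢ = 110 and K = 5, so p(white) = (22 − 1)/(110 − 5) = 21/105 ≈ 0.2000.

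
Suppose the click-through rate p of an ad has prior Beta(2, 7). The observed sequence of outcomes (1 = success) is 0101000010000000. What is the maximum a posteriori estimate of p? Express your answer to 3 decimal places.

Prior: Beta(2, 7).
Data: 3 successes in 16 trials (from the sequence). The binomial likelihood contributes p^3(1−p)^13, so the posterior is Beta(2+3, 7+13) = Beta(5, 20).
For Beta(a, b) with a, b > 1 the mode is (a−1)/(a+b−2) = 4/23 ≈ 0.174.

p̂_MAP = 0.174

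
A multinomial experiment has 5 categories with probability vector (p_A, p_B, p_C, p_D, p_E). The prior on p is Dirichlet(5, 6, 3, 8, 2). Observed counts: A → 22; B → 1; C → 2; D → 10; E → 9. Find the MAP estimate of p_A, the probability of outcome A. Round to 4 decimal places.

MAP estimate of p_A = 0.4127

The posterior is Dirichlet(αᵢ + nᵢ) = Dirichlet(27, 7, 5, 18, 11).
For a Dirichlet(a₁,…,a_K) with all aᵢ > 1, the mode has j-th component (aⱼ − 1)/(Σaᵢ − K).
Here Σaᵢ = 68 and K = 5, so p_A = (27 − 1)/(68 − 5) = 26/63 ≈ 0.4127.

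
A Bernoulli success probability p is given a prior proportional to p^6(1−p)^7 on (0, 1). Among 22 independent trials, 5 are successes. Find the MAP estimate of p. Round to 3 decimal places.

The prior density ∝ p^6(1−p)^7 is the kernel of Beta(7, 8).
Data: 5 successes in 22 trials. The binomial likelihood contributes p^5(1−p)^17, so the posterior is Beta(7+5, 8+17) = Beta(12, 25).
For Beta(a, b) with a, b > 1 the mode is (a−1)/(a+b−2) = 11/35 ≈ 0.314.

p̂_MAP = 0.314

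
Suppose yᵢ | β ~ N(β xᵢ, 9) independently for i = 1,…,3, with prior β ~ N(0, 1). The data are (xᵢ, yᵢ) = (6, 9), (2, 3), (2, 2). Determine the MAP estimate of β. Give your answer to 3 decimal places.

β̂_MAP = 1.208

log p(β | y) = −Σ(yᵢ − βxᵢ)²/(2·9) − β²/(2·1) + const.
Setting the derivative to zero: Σxᵢ(yᵢ − βxᵢ)/9 − β/1 = 0, so β = Σxᵢyᵢ / (Σxᵢ² + σ²/τ²).
Σxᵢyᵢ = 6·9 + 2·3 + 2·2 = 64; Σxᵢ² = 44; σ²/τ² = 9.
β̂_MAP = 64 / (44 + 9) = 64/53 ≈ 1.208.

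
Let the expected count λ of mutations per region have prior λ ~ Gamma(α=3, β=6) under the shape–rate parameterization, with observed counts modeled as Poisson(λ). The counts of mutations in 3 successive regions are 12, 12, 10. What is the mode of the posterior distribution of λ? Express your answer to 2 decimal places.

Σxᵢ = 12+12+10 = 34, with n = 3.
Posterior ∝ λ^2e^(−6λ) · λ^34e^(−3λ) = λ^36e^(−9λ), i.e. Gamma(shape=37, rate=9).
The mode of a Gamma(a, b) with a ≥ 1 (shape–rate) is (a−1)/b = 36/9 ≈ 4.00.

λ̂_MAP = 4.00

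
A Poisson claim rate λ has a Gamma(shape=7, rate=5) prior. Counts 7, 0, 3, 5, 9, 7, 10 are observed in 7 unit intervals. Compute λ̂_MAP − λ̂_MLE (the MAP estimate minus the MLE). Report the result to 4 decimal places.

MAP − MLE = -1.9405

Σxᵢ = 41. Posterior is Gamma(48, 12); MAP = (48−1)/12 = 47/12 ≈ 3.91667.
MLE = x̄ = 41/7 ≈ 5.85714.
Difference = 47/12 − 41/7 = -163/84 ≈ -1.9405.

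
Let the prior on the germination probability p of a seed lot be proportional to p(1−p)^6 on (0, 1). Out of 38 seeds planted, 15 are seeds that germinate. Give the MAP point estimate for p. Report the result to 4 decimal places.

p̂_MAP = 0.3556

The prior density ∝ p(1−p)^6 is the kernel of Beta(2, 7).
Data: 15 successes in 38 trials. The binomial likelihood contributes p^15(1−p)^23, so the posterior is Beta(2+15, 7+23) = Beta(17, 30).
For Beta(a, b) with a, b > 1 the mode is (a−1)/(a+b−2) = 16/45 ≈ 0.3556.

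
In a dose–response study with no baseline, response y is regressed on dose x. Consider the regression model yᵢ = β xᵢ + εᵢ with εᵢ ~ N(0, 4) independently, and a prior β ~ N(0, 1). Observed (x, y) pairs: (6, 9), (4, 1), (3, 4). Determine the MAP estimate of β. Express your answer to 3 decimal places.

log p(β | y) = −Σ(yᵢ − βxᵢ)²/(2·4) − β²/(2·1) + const.
Setting the derivative to zero: Σxᵢ(yᵢ − βxᵢ)/4 − β/1 = 0, so β = Σxᵢyᵢ / (Σxᵢ² + σ²/τ²).
Σxᵢyᵢ = 6·9 + 4·1 + 3·4 = 70; Σxᵢ² = 61; σ²/τ² = 4.
β̂_MAP = 70 / (61 + 4) = 70/65 ≈ 1.077.

β̂_MAP = 1.077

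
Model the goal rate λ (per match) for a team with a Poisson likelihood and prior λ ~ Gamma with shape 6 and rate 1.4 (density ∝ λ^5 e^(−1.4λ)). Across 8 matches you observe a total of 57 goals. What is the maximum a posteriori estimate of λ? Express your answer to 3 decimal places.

Σxᵢ = 57, n = 8.
Posterior ∝ λ^5e^(−1.4λ) · λ^57e^(−8λ) = λ^62e^(−9.4λ), i.e. Gamma(shape=63, rate=9.4).
The mode of a Gamma(a, b) with a ≥ 1 (shape–rate) is (a−1)/b = 62/9.4 ≈ 6.596.

λ̂_MAP = 6.596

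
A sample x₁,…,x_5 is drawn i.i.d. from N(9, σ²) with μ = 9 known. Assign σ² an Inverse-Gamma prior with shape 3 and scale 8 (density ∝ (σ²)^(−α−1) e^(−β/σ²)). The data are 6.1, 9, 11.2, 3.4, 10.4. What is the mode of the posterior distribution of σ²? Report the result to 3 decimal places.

σ̂²_MAP = 4.813

Sum of squared deviations about the known mean: SS = (6.1−9)² + (9−9)² + (11.2−9)² + (3.4−9)² + (10.4−9)² = 46.57.
The Normal likelihood contributes (σ²)^(−n/2) exp(−SS/(2σ²)), so the posterior is Inverse-Gamma(α + n/2, β + SS/2) = Inverse-Gamma(5.5, 31.285).
The mode of Inverse-Gamma(a, b) is b/(a+1) = 31.285/6.5 ≈ 4.813.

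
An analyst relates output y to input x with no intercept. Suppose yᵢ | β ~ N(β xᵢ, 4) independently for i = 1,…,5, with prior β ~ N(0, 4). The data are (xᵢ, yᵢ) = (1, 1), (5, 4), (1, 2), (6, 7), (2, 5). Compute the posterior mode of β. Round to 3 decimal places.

log p(β | y) = −Σ(yᵢ − βxᵢ)²/(2·4) − β²/(2·4) + const.
Setting the derivative to zero: Σxᵢ(yᵢ − βxᵢ)/4 − β/4 = 0, so β = Σxᵢyᵢ / (Σxᵢ² + σ²/τ²).
Σxᵢyᵢ = 1·1 + 5·4 + 1·2 + 6·7 + 2·5 = 75; Σxᵢ² = 67; σ²/τ² = 1.
β̂_MAP = 75 / (67 + 1) = 75/68 ≈ 1.103.

β̂_MAP = 1.103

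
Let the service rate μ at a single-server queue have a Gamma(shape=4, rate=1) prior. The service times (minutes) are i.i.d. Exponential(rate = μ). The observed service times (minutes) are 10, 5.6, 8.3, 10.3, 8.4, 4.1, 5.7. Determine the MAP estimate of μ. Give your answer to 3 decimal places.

μ̂_MAP = 0.187

The Exponential(rate=μ) likelihood is ∝ μ^n e^(−μΣtᵢ). Here n = 7 and Σtᵢ = 10 + 5.6 + 8.3 + 10.3 + 8.4 + 4.1 + 5.7 = 52.4.
Posterior ∝ μ^3e^(−1μ) · μ^7e^(−52.4μ) = μ^10e^(−53.4μ), i.e. Gamma(11, 53.4).
Mode = (a−1)/b = 10/53.4 ≈ 0.187.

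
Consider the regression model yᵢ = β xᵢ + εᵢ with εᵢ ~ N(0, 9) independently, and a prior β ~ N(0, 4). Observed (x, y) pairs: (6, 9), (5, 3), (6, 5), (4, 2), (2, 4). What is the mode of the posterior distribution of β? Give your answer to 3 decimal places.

β̂_MAP = 0.964

log p(β | y) = −Σ(yᵢ − βxᵢ)²/(2·9) − β²/(2·4) + const.
Setting the derivative to zero: Σxᵢ(yᵢ − βxᵢ)/9 − β/4 = 0, so β = Σxᵢyᵢ / (Σxᵢ² + σ²/τ²).
Σxᵢyᵢ = 6·9 + 5·3 + 6·5 + 4·2 + 2·4 = 115; Σxᵢ² = 117; σ²/τ² = 2.25.
β̂_MAP = 115 / (117 + 2.25) = 115/119.25 ≈ 0.964.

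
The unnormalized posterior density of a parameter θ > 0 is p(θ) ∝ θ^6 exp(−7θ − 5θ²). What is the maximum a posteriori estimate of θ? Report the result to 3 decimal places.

ℓ'(θ) = 6/θ − 7 − 10θ. Setting this to zero and multiplying by θ: 10θ² + 7θ − 6 = 0.
θ = (−7 + √(7² + 4·10·6)) / (2·10) = (−7 + √289) / 20 = (−7 + 17)/20 = 1/2.
ℓ''(θ) = −6/θ² − 10 < 0, confirming a maximum.

θ̂_MAP = 0.500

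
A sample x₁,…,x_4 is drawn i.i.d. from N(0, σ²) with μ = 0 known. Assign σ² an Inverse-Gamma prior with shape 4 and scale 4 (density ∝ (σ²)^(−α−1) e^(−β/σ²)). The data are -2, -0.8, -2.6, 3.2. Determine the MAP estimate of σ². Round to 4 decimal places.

Sum of squared deviations about the known mean: SS = (-2−0)² + (-0.8−0)² + (-2.6−0)² + (3.2−0)² = 21.64.
The Normal likelihood contributes (σ²)^(−n/2) exp(−SS/(2σ²)), so the posterior is Inverse-Gamma(α + n/2, β + SS/2) = Inverse-Gamma(6, 14.82).
The mode of Inverse-Gamma(a, b) is b/(a+1) = 14.82/7 ≈ 2.1171.

σ̂²_MAP = 2.1171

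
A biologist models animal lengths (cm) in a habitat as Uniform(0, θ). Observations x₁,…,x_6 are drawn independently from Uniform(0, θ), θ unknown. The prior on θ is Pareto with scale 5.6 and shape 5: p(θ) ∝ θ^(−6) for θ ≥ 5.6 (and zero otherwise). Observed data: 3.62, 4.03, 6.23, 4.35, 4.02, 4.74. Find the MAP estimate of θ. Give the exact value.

θ̂_MAP = 6.23

The Uniform(0, θ) likelihood is θ^(−n) for θ ≥ max(xᵢ), zero otherwise. Here max(xᵢ) = 6.23.
Posterior ∝ θ^(−6) · θ^(−6) = θ^(−12) on θ ≥ max(5.6, 6.23) = 6.23.
This density is strictly decreasing in θ, so the posterior mode lies at the lower boundary of the support.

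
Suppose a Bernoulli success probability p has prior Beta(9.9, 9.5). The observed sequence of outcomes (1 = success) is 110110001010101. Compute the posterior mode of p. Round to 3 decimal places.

p̂_MAP = 0.522

Prior: Beta(9.9, 9.5).
Data: 8 successes in 15 trials (from the sequence). The binomial likelihood contributes p^8(1−p)^7, so the posterior is Beta(9.9+8, 9.5+7) = Beta(17.9, 16.5).
For Beta(a, b) with a, b > 1 the mode is (a−1)/(a+b−2) = 16.9/32.4 ≈ 0.522.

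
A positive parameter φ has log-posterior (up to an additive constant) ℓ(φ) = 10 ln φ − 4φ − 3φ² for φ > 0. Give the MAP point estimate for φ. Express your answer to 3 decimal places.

φ̂_MAP = 1.000

ℓ'(φ) = 10/φ − 4 − 6φ. Setting this to zero and multiplying by φ: 6φ² + 4φ − 10 = 0.
φ = (−4 + √(4² + 4·6·10)) / (2·6) = (−4 + √256) / 12 = (−4 + 16)/12 = 1.
ℓ''(φ) = −10/φ² − 6 < 0, confirming a maximum.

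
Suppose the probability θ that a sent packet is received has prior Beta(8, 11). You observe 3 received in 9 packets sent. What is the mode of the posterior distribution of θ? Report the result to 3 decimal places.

θ̂_MAP = 0.385

Prior: Beta(8, 11).
Data: 3 successes in 9 trials. The binomial likelihood contributes θ^3(1−θ)^6, so the posterior is Beta(8+3, 11+6) = Beta(11, 17).
For Beta(a, b) with a, b > 1 the mode is (a−1)/(a+b−2) = 10/26 ≈ 0.385.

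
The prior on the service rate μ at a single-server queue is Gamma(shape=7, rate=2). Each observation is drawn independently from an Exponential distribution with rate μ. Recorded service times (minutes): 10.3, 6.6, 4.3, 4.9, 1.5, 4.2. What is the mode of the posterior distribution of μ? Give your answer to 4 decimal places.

The Exponential(rate=μ) likelihood is ∝ μ^n e^(−μΣtᵢ). Here n = 6 and Σtᵢ = 10.3 + 6.6 + 4.3 + 4.9 + 1.5 + 4.2 = 31.8.
Posterior ∝ μ^6e^(−2μ) · μ^6e^(−31.8μ) = μ^12e^(−33.8μ), i.e. Gamma(13, 33.8).
Mode = (a−1)/b = 12/33.8 ≈ 0.3550.

μ̂_MAP = 0.3550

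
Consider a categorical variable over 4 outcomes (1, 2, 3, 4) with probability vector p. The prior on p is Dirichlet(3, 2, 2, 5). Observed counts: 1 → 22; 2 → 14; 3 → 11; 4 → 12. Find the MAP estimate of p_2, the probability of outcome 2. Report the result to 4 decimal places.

MAP estimate: 0.2239

The posterior is Dirichlet(αᵢ + nᵢ) = Dirichlet(25, 16, 13, 17).
For a Dirichlet(a₁,…,a_K) with all aᵢ > 1, the mode has j-th component (aⱼ − 1)/(Σaᵢ − K).
Here Σaᵢ = 71 and K = 4, so p_2 = (16 − 1)/(71 − 4) = 15/67 ≈ 0.2239.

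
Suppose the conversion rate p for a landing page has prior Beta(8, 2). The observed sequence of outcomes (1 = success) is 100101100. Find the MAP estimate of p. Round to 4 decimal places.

Prior: Beta(8, 2).
Data: 4 successes in 9 trials (from the sequence). The binomial likelihood contributes p^4(1−p)^5, so the posterior is Beta(8+4, 2+5) = Beta(12, 7).
For Beta(a, b) with a, b > 1 the mode is (a−1)/(a+b−2) = 11/17 ≈ 0.6471.

p̂_MAP = 0.6471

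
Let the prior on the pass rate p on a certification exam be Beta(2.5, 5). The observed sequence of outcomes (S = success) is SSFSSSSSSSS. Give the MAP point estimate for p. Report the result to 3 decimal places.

Prior: Beta(2.5, 5).
Data: 10 successes in 11 trials (from the sequence). The binomial likelihood contributes p^10(1−p)^1, so the posterior is Beta(2.5+10, 5+1) = Beta(12.5, 6).
For Beta(a, b) with a, b > 1 the mode is (a−1)/(a+b−2) = 11.5/16.5 ≈ 0.697.

p̂_MAP = 0.697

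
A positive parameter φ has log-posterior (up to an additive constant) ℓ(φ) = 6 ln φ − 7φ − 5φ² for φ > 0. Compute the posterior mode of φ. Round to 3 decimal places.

ℓ'(φ) = 6/φ − 7 − 10φ. Setting this to zero and multiplying by φ: 10φ² + 7φ − 6 = 0.
φ = (−7 + √(7² + 4·10·6)) / (2·10) = (−7 + √289) / 20 = (−7 + 17)/20 = 1/2.
ℓ''(φ) = −6/φ² − 10 < 0, confirming a maximum.

φ̂_MAP = 0.500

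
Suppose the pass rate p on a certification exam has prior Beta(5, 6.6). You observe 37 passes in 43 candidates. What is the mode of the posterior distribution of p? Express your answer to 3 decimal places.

p̂_MAP = 0.779

Prior: Beta(5, 6.6).
Data: 37 successes in 43 trials. The binomial likelihood contributes p^37(1−p)^6, so the posterior is Beta(5+37, 6.6+6) = Beta(42, 12.6).
For Beta(a, b) with a, b > 1 the mode is (a−1)/(a+b−2) = 41/52.6 ≈ 0.779.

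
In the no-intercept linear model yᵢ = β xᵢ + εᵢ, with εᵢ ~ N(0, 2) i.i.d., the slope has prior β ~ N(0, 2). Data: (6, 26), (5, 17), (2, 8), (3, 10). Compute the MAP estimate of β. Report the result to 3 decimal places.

β̂_MAP = 3.827

log p(β | y) = −Σ(yᵢ − βxᵢ)²/(2·2) − β²/(2·2) + const.
Setting the derivative to zero: Σxᵢ(yᵢ − βxᵢ)/2 − β/2 = 0, so β = Σxᵢyᵢ / (Σxᵢ² + σ²/τ²).
Σxᵢyᵢ = 6·26 + 5·17 + 2·8 + 3·10 = 287; Σxᵢ² = 74; σ²/τ² = 1.
β̂_MAP = 287 / (74 + 1) = 287/75 ≈ 3.827.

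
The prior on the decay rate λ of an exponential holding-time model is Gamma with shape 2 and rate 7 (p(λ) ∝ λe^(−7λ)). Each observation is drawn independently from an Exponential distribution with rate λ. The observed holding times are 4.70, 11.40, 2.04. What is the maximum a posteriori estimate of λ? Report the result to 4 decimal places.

λ̂_MAP = 0.1591

The Exponential(rate=λ) likelihood is ∝ λ^n e^(−λΣtᵢ). Here n = 3 and Σtᵢ = 4.70 + 11.40 + 2.04 = 18.14.
Posterior ∝ λe^(−7λ) · λ^3e^(−18.14λ) = λ^4e^(−25.14λ), i.e. Gamma(5, 25.14).
Mode = (a−1)/b = 4/25.14 ≈ 0.1591.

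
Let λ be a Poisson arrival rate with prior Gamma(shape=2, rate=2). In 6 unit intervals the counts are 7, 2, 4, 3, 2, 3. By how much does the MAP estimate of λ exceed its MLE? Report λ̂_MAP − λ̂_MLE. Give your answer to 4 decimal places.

Σxᵢ = 21. Posterior is Gamma(23, 8); MAP = (23−1)/8 = 22/8 ≈ 2.75000.
MLE = x̄ = 21/6 ≈ 3.50000.
Difference = 22/8 − 21/6 = -3/4 ≈ -0.7500.

MAP − MLE = -0.7500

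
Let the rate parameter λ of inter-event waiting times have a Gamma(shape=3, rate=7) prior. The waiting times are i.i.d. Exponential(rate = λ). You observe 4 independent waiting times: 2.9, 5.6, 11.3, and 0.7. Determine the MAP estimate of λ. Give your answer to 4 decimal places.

λ̂_MAP = 0.2182

The Exponential(rate=λ) likelihood is ∝ λ^n e^(−λΣtᵢ). Here n = 4 and Σtᵢ = 2.9 + 5.6 + 11.3 + 0.7 = 20.5.
Posterior ∝ λ^2e^(−7λ) · λ^4e^(−20.5λ) = λ^6e^(−27.5λ), i.e. Gamma(7, 27.5).
Mode = (a−1)/b = 6/27.5 ≈ 0.2182.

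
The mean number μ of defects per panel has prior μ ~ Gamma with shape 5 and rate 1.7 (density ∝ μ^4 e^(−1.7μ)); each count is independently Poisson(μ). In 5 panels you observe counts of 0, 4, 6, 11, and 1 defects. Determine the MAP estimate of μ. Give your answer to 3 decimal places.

Σxᵢ = 0+4+6+11+1 = 22, with n = 5.
Posterior ∝ μ^4e^(−1.7μ) · μ^22e^(−5μ) = μ^26e^(−6.7μ), i.e. Gamma(shape=27, rate=6.7).
The mode of a Gamma(a, b) with a ≥ 1 (shape–rate) is (a−1)/b = 26/6.7 ≈ 3.881.

μ̂_MAP = 3.881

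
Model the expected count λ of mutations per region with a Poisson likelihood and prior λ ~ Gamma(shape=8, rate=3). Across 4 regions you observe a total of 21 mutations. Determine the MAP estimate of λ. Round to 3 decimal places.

Σxᵢ = 21, n = 4.
Posterior ∝ λ^7e^(−3λ) · λ^21e^(−4λ) = λ^28e^(−7λ), i.e. Gamma(shape=29, rate=7).
The mode of a Gamma(a, b) with a ≥ 1 (shape–rate) is (a−1)/b = 28/7 ≈ 4.000.

λ̂_MAP = 4.000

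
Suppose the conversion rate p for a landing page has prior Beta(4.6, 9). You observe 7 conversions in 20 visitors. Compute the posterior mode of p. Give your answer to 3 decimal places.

Prior: Beta(4.6, 9).
Data: 7 successes in 20 trials. The binomial likelihood contributes p^7(1−p)^13, so the posterior is Beta(4.6+7, 9+13) = Beta(11.6, 22).
For Beta(a, b) with a, b > 1 the mode is (a−1)/(a+b−2) = 10.6/31.6 ≈ 0.335.

p̂_MAP = 0.335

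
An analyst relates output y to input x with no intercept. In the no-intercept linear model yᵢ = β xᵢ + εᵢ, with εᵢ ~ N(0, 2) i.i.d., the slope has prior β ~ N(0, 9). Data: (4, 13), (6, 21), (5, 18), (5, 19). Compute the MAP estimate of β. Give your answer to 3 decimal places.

β̂_MAP = 3.551

log p(β | y) = −Σ(yᵢ − βxᵢ)²/(2·2) − β²/(2·9) + const.
Setting the derivative to zero: Σxᵢ(yᵢ − βxᵢ)/2 − β/9 = 0, so β = Σxᵢyᵢ / (Σxᵢ² + σ²/τ²).
Σxᵢyᵢ = 4·13 + 6·21 + 5·18 + 5·19 = 363; Σxᵢ² = 102; σ²/τ² = 2/9.
β̂_MAP = 363 / (102 + 2/9) = 363/(920/9) = 3267/920 ≈ 3.551.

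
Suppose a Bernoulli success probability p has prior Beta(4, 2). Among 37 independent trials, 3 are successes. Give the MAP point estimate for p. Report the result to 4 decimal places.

p̂_MAP = 0.1463

Prior: Beta(4, 2).
Data: 3 successes in 37 trials. The binomial likelihood contributes p^3(1−p)^34, so the posterior is Beta(4+3, 2+34) = Beta(7, 36).
For Beta(a, b) with a, b > 1 the mode is (a−1)/(a+b−2) = 6/41 ≈ 0.1463.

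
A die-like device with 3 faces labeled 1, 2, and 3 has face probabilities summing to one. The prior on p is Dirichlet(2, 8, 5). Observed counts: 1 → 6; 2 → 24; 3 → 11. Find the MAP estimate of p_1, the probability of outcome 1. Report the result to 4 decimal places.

MAP estimate: 0.1321

The posterior is Dirichlet(αᵢ + nᵢ) = Dirichlet(8, 32, 16).
For a Dirichlet(a₁,…,a_K) with all aᵢ > 1, the mode has j-th component (aⱼ − 1)/(Σaᵢ − K).
Here Σaᵢ = 56 and K = 3, so p_1 = (8 − 1)/(56 − 3) = 7/53 ≈ 0.1321.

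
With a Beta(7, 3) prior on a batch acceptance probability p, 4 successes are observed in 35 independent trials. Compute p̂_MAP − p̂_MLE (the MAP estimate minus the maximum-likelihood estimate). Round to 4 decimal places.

MAP − MLE = 0.1183

Posterior is Beta(11, 34); MAP = (11−1)/(45−2) = 10/43 ≈ 0.23256.
MLE ignores the prior: p̂_MLE = k/n = 4/35 ≈ 0.11429.
Difference = 10/43 − 4/35 = 178/1505 ≈ 0.1183.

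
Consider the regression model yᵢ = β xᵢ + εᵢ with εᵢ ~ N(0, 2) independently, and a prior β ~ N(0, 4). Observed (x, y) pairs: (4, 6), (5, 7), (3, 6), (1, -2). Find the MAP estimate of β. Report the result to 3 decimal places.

β̂_MAP = 1.456

log p(β | y) = −Σ(yᵢ − βxᵢ)²/(2·2) − β²/(2·4) + const.
Setting the derivative to zero: Σxᵢ(yᵢ − βxᵢ)/2 − β/4 = 0, so β = Σxᵢyᵢ / (Σxᵢ² + σ²/τ²).
Σxᵢyᵢ = 4·6 + 5·7 + 3·6 + 1·(-2) = 75; Σxᵢ² = 51; σ²/τ² = 0.5.
β̂_MAP = 75 / (51 + 0.5) = 75/51.5 ≈ 1.456.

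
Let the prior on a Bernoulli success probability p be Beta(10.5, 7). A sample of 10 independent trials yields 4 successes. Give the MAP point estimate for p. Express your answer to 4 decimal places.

p̂_MAP = 0.5294

Prior: Beta(10.5, 7).
Data: 4 successes in 10 trials. The binomial likelihood contributes p^4(1−p)^6, so the posterior is Beta(10.5+4, 7+6) = Beta(14.5, 13).
For Beta(a, b) with a, b > 1 the mode is (a−1)/(a+b−2) = 13.5/25.5 ≈ 0.5294.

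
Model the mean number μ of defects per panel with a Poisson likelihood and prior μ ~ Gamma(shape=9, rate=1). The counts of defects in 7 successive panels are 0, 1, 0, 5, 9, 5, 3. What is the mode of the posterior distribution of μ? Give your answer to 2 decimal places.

Σxᵢ = 0+1+0+5+9+5+3 = 23, with n = 7.
Posterior ∝ μ^8e^(−1μ) · μ^23e^(−7μ) = μ^31e^(−8μ), i.e. Gamma(shape=32, rate=8).
The mode of a Gamma(a, b) with a ≥ 1 (shape–rate) is (a−1)/b = 31/8 ≈ 3.88.

μ̂_MAP = 3.88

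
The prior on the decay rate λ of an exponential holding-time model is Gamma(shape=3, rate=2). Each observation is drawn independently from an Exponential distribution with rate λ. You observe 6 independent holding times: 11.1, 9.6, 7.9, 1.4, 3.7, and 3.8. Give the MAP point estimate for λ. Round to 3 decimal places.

The Exponential(rate=λ) likelihood is ∝ λ^n e^(−λΣtᵢ). Here n = 6 and Σtᵢ = 11.1 + 9.6 + 7.9 + 1.4 + 3.7 + 3.8 = 37.5.
Posterior ∝ λ^2e^(−2λ) · λ^6e^(−37.5λ) = λ^8e^(−39.5λ), i.e. Gamma(9, 39.5).
Mode = (a−1)/b = 8/39.5 ≈ 0.203.

λ̂_MAP = 0.203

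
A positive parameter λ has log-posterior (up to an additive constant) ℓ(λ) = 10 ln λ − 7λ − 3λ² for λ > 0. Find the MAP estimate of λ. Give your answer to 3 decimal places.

ℓ'(λ) = 10/λ − 7 − 6λ. Setting this to zero and multiplying by λ: 6λ² + 7λ − 10 = 0.
λ = (−7 + √(7² + 4·6·10)) / (2·6) = (−7 + √289) / 12 = (−7 + 17)/12 = 5/6.
ℓ''(λ) = −10/λ² − 6 < 0, confirming a maximum.

λ̂_MAP = 0.833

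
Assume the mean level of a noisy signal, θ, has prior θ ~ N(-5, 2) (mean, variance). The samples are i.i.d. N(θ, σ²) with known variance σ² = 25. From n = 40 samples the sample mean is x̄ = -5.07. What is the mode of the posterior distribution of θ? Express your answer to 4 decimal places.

θ̂_MAP = -5.0533

n = 40, x̄ = -5.07.
For a Normal prior and Normal likelihood with known variance, the posterior is Normal; its mode equals its mean, the precision-weighted average.
Prior precision 1/σ₀² = 1/2 = 0.5; data precision n/σ² = 40/25 = 1.6.
θ̂ = (0.5·(-5) + 1.6·(-5.07)) / (0.5 + 1.6) = (-10.612)/2.1 = -379/75 ≈ -5.0533.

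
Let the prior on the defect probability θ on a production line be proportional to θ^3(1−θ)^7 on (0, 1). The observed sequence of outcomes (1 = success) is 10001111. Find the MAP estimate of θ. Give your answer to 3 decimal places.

θ̂_MAP = 0.444

The prior density ∝ θ^3(1−θ)^7 is the kernel of Beta(4, 8).
Data: 5 successes in 8 trials (from the sequence). The binomial likelihood contributes θ^5(1−θ)^3, so the posterior is Beta(4+5, 8+3) = Beta(9, 11).
For Beta(a, b) with a, b > 1 the mode is (a−1)/(a+b−2) = 8/18 ≈ 0.444.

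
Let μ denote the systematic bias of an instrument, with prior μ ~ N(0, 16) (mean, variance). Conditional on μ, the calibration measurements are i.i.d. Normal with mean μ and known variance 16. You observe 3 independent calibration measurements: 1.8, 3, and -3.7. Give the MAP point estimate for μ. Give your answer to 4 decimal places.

μ̂_MAP = 0.2750

n = 3; x̄ = (1.8 + 3 + (-3.7))/3 = 1.1/3 = 11/30 ≈ 0.3667.
For a Normal prior and Normal likelihood with known variance, the posterior is Normal; its mode equals its mean, the precision-weighted average.
Prior precision 1/σ₀² = 1/16 = 0.0625; data precision n/σ² = 3/16 = 0.1875.
μ̂ = (0.0625·0 + 0.1875·(11/30)) / (0.0625 + 0.1875) = 0.06875/0.25 = 0.2750.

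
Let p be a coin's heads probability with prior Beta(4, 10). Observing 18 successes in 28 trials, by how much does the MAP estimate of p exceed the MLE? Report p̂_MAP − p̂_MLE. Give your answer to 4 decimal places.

Posterior is Beta(22, 20); MAP = (22−1)/(42−2) = 21/40 ≈ 0.52500.
MLE ignores the prior: p̂_MLE = k/n = 18/28 ≈ 0.64286.
Difference = 21/40 − 18/28 = -33/280 ≈ -0.1179.

MAP − MLE = -0.1179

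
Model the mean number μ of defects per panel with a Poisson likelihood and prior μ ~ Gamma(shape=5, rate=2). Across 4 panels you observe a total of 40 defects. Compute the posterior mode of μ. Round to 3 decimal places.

μ̂_MAP = 7.333

Σxᵢ = 40, n = 4.
Posterior ∝ μ^4e^(−2μ) · μ^40e^(−4μ) = μ^44e^(−6μ), i.e. Gamma(shape=45, rate=6).
The mode of a Gamma(a, b) with a ≥ 1 (shape–rate) is (a−1)/b = 44/6 ≈ 7.333.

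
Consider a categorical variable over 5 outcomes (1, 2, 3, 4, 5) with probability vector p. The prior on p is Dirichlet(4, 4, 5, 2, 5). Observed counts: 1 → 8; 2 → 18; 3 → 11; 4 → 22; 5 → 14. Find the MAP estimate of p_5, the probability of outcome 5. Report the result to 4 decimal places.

MAP estimate: 0.2045

The posterior is Dirichlet(αᵢ + nᵢ) = Dirichlet(12, 22, 16, 24, 19).
For a Dirichlet(a₁,…,a_K) with all aᵢ > 1, the mode has j-th component (aⱼ − 1)/(Σaᵢ − K).
Here Σaᵢ = 93 and K = 5, so p_5 = (19 − 1)/(93 − 5) = 18/88 ≈ 0.2045.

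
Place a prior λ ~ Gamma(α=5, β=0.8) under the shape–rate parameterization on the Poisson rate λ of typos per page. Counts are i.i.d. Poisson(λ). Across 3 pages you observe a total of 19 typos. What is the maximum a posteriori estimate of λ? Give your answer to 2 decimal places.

λ̂_MAP = 6.05

Σxᵢ = 19, n = 3.
Posterior ∝ λ^4e^(−0.8λ) · λ^19e^(−3λ) = λ^23e^(−3.8λ), i.e. Gamma(shape=24, rate=3.8).
The mode of a Gamma(a, b) with a ≥ 1 (shape–rate) is (a−1)/b = 23/3.8 ≈ 6.05.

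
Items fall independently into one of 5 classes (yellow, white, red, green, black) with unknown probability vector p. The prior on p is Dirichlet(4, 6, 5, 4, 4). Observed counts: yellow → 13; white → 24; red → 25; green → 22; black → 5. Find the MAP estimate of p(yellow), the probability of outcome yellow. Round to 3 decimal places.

MAP estimate of p(yellow) = 0.150

The posterior is Dirichlet(αᵢ + nᵢ) = Dirichlet(17, 30, 30, 26, 9).
For a Dirichlet(a₁,…,a_K) with all aᵢ > 1, the mode has j-th component (aⱼ − 1)/(Σaᵢ − K).
Here Σaᵢ = 112 and K = 5, so p(yellow) = (17 − 1)/(112 − 5) = 16/107 ≈ 0.150.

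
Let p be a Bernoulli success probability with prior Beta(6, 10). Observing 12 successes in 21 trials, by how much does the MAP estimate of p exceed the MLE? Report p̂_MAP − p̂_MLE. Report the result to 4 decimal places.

MAP − MLE = -0.0857

Posterior is Beta(18, 19); MAP = (18−1)/(37−2) = 17/35 ≈ 0.48571.
MLE ignores the prior: p̂_MLE = k/n = 12/21 ≈ 0.57143.
Difference = 17/35 − 12/21 = -3/35 ≈ -0.0857.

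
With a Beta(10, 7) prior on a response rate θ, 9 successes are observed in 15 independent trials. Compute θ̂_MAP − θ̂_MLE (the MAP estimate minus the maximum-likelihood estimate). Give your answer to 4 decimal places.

Posterior is Beta(19, 13); MAP = (19−1)/(32−2) = 18/30 ≈ 0.60000.
MLE ignores the prior: θ̂_MLE = k/n = 9/15 ≈ 0.60000.
Difference = 18/30 − 9/15 = 0 ≈ 0.0000.

MAP − MLE = 0.0000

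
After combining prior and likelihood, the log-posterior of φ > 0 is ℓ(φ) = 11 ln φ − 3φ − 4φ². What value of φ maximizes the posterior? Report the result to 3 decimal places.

φ̂_MAP = 1.000

ℓ'(φ) = 11/φ − 3 − 8φ. Setting this to zero and multiplying by φ: 8φ² + 3φ − 11 = 0.
φ = (−3 + √(3² + 4·8·11)) / (2·8) = (−3 + √361) / 16 = (−3 + 19)/16 = 1.
ℓ''(φ) = −11/φ² − 8 < 0, confirming a maximum.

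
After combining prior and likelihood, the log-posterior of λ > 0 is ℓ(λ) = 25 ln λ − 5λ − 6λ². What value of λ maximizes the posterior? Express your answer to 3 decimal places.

ℓ'(λ) = 25/λ − 5 − 12λ. Setting this to zero and multiplying by λ: 12λ² + 5λ − 25 = 0.
λ = (−5 + √(5² + 4·12·25)) / (2·12) = (−5 + √1225) / 24 = (−5 + 35)/24 = 5/4.
ℓ''(λ) = −25/λ² − 12 < 0, confirming a maximum.

λ̂_MAP = 1.250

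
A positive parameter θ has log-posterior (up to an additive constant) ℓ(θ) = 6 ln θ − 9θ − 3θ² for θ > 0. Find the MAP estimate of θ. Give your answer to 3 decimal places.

θ̂_MAP = 0.500

ℓ'(θ) = 6/θ − 9 − 6θ. Setting this to zero and multiplying by θ: 6θ² + 9θ − 6 = 0.
θ = (−9 + √(9² + 4·6·6)) / (2·6) = (−9 + √225) / 12 = (−9 + 15)/12 = 1/2.
ℓ''(θ) = −6/θ² − 6 < 0, confirming a maximum.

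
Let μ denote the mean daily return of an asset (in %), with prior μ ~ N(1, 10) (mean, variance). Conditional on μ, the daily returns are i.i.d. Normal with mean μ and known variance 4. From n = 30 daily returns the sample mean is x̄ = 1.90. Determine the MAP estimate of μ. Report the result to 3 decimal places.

μ̂_MAP = 1.888

n = 30, x̄ = 1.90.
For a Normal prior and Normal likelihood with known variance, the posterior is Normal; its mode equals its mean, the precision-weighted average.
Prior precision 1/σ₀² = 1/10 = 0.1; data precision n/σ² = 30/4 = 7.5.
μ̂ = (0.1·1 + 7.5·1.9) / (0.1 + 7.5) = 14.35/7.6 = 287/152 ≈ 1.888.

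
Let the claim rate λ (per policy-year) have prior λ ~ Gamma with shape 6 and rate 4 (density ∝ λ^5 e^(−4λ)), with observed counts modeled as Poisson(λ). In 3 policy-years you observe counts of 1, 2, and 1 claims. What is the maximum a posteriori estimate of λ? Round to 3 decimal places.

λ̂_MAP = 1.286

Σxᵢ = 1+2+1 = 4, with n = 3.
Posterior ∝ λ^5e^(−4λ) · λ^4e^(−3λ) = λ^9e^(−7λ), i.e. Gamma(shape=10, rate=7).
The mode of a Gamma(a, b) with a ≥ 1 (shape–rate) is (a−1)/b = 9/7 ≈ 1.286.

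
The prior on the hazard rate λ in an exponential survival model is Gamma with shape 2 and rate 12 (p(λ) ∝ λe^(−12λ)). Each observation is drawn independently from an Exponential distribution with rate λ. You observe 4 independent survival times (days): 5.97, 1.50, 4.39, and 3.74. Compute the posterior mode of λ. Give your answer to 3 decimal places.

λ̂_MAP = 0.181

The Exponential(rate=λ) likelihood is ∝ λ^n e^(−λΣtᵢ). Here n = 4 and Σtᵢ = 5.97 + 1.50 + 4.39 + 3.74 = 15.60.
Posterior ∝ λe^(−12λ) · λ^4e^(−15.60λ) = λ^5e^(−27.60λ), i.e. Gamma(6, 27.60).
Mode = (a−1)/b = 5/27.60 ≈ 0.181.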